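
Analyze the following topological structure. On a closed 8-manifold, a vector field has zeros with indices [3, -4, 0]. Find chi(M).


Poincare-Hopf: chi(M) = sum of indices of zeros.
chi = (3) + (-4) + (0) = -1

-1


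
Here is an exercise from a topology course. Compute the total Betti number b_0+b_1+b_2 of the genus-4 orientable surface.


For Sigma_4: b_0 = 1, b_1 = 2g = 8, b_2 = 1.
Total = 1 + 8 + 1 = 10

10


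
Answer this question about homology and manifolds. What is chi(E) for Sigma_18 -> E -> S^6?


chi(S^6) = 2 (n even), chi(Sigma_18) = 2 - 2*18 = -34.
chi(E) = 2 * (-34) = -68

-68


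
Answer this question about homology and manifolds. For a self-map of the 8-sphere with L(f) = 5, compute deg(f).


L(f) = 1 + (-1)^8 deg(f) on S^8.
5 = 1 + (-1)^8 * deg(f)
(-1)^8 * deg(f) = 4
deg(f) = 4

4


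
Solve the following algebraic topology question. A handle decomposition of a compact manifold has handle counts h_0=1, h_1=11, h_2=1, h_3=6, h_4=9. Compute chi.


Handles of index k contribute (-1)^k to chi (same as CW cells).
chi = (1) + (-11) + (1) + (-6) + (9) = -6

-6


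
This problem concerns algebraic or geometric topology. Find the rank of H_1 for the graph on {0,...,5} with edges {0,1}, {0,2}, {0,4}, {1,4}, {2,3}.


b_1 = E - V + (number of components).
E = 5, V = 6, components = 2.
b_1 = 5 - 6 + 2 = 1

1


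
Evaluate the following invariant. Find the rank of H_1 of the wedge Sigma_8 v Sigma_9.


For a wedge: H_1(A v B) = H_1(A) + H_1(B).
b_1(Sigma_8) = 16, b_1(Sigma_9) = 18.
b_1 = 16 + 18 = 34

34


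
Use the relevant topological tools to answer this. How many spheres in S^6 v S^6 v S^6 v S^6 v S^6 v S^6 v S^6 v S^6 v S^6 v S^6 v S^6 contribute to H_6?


For a wedge of spheres, H_k (k>0) is free on one generator per sphere of dimension k.
Spheres of dimension 6: count = 11.
b_6 = 11

11


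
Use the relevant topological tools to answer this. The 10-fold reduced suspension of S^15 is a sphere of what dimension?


Each suspension raises dimension by 1: Sigma S^n = S^{n+1}.
Sigma^10 S^15 = S^{15+10} = S^25

25


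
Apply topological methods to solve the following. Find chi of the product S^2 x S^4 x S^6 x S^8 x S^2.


chi is multiplicative: chi(X x Y) = chi(X) chi(Y).
Each even-dim sphere has chi = 2. There are 5 factors.
chi = 2^5 = 32

32


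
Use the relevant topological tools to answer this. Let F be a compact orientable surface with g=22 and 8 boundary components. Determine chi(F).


For a compact orientable surface with genus g and b boundary components: chi = 2 - 2g - b.
chi = 2 - 2*22 - 8 = 2 - 44 - 8 = -50

-50


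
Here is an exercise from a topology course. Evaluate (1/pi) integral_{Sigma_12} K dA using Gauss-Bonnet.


Gauss-Bonnet: integral K dA = 2*pi*chi(M).
chi(Sigma_12) = 2 - 2*12 = -22.
(integral K dA)/pi = 2*chi = 2*(-22) = -44

-44


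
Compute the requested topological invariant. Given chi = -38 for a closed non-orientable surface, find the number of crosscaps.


chi = 2 - k for closed non-orientable surfaces with k crosscaps.
-38 = 2 - k
k = 2 - (-38) = 40

40


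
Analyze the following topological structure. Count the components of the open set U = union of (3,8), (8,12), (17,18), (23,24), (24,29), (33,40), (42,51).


Sort and merge overlapping open intervals.
Merged: (3,8), (8,12), (17,18), (23,24), (24,29), (33,40), (42,51).
Number of components = 7

7


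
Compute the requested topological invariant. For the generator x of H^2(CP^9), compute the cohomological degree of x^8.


|x| = 2 in H^*(CP^n).
|x^8| = 8 * |x| = 8 * 2 = 16

16


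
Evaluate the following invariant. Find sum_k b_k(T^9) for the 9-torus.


b_k(T^9) = C(9,k), so the sum over k is sum_k C(9,k) = 2^9.
Total = 2^9 = 512

512


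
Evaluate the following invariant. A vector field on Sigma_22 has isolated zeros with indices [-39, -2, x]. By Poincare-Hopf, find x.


Poincare-Hopf: sum of indices = chi(M).
chi(Sigma_22) = 2 - 2*22 = -42.
Sum of known indices = -41.
x = chi - (sum known) = -42 - (-41) = -1

-1


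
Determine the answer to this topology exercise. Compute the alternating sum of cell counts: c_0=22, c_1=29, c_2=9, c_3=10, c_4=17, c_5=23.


chi = sum_k (-1)^k c_k.
= (-1)^0*22 + (-1)^1*29 + (-1)^2*9 + (-1)^3*10 + (-1)^4*17 + (-1)^5*23
= (22) + (-29) + (9) + (-10) + (17) + (-23)
= -14

-14


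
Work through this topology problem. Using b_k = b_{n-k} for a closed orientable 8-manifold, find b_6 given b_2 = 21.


Poincare duality for closed orientable n-manifolds: b_k = b_{n-k}.
Here n = 8, so b_6 = b_2 = 21

21


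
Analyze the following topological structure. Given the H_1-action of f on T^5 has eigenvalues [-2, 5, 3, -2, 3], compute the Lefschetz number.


For a torus self-map: L(f) = det(I - A) where A acts on H_1.
L(f) = (1--2) * (1-5) * (1-3) * (1--2) * (1-3) = 3 * -4 * -2 * 3 * -2 = -144

-144


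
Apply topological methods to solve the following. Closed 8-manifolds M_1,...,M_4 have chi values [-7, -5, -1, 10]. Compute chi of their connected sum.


For n-manifolds: chi(A#B) = chi(A) + chi(B) - chi(S^8).
chi(S^8) = 1 + (-1)^8 = 2.
chi(#) = (sum chi_i) - (4-1)*chi(S^8) = -3 - 3*2 = -9

-9


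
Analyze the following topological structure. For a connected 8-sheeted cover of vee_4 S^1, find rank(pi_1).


Nielsen-Schreier: an index-n subgroup of F_r is free of rank 1 + n(r-1).
Equivalently: chi(cover) = n*chi(base); chi(vee_r S^1) = 1 - 4 = -3.
chi(E) = 8*(-3) = -24; rank = 1 - chi(E) = 1 - (-24) = 25.
rank = 1 + 8*(4-1) = 1 + 24 = 25

25


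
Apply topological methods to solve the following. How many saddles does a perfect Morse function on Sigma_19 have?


A perfect Morse function has m_k = b_k.
For Sigma_19: b_0=1, b_1=2g=38, b_2=1.
Saddles m_1 = 2g = 38

38


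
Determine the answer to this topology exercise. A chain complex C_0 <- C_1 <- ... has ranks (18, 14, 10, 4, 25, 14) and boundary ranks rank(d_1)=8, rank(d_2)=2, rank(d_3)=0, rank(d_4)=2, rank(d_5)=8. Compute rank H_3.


rank H_k = rank(ker d_k) - rank(im d_{k+1}).
rank(ker d_3) = rank(C_3) - rank(d_3) = 4 - 0 = 4.
rank(im d_{3+1}) = 2.
rank H_3 = 4 - 2 = 2

2


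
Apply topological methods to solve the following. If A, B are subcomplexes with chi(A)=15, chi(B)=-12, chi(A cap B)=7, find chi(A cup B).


chi(A cup B) = chi(A) + chi(B) - chi(A cap B)
= 15 + (-12) - (7)
= -4

-4


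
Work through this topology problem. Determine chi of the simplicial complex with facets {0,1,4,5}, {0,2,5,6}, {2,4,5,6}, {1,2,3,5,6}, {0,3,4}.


Enumerate all faces; f-vector: f_0=7, f_1=21, f_2=21, f_3=8, f_4=1.
chi = sum (-1)^k f_k = 0

0


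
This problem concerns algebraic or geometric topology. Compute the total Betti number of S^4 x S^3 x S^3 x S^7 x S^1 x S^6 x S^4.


Total Betti number is multiplicative under products.
Each S^d (d>=1) has total Betti number 2.
There are 7 sphere factors.
Total = 2^7 = 128

128


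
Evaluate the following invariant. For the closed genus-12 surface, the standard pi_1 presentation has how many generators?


Standard presentation: pi_1(Sigma_g) = <a_1,b_1,...,a_g,b_g | [a_1,b_1]...[a_g,b_g] = 1>.
Number of generators = 2g = 2*12 = 24

24


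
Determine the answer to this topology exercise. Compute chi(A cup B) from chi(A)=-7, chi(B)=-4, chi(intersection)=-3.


chi(A cup B) = chi(A) + chi(B) - chi(A cap B)
= -7 + (-4) - (-3)
= -8

-8


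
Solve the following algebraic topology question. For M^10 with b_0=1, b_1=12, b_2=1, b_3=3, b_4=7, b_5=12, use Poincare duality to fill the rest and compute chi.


By Poincare duality b_k = b_{10-k}, so full Betti numbers: b_0=1, b_1=12, b_2=1, b_3=3, b_4=7, b_5=12, b_6=7, b_7=3, b_8=1, b_9=12, b_10=1.
chi = sum (-1)^k b_k = -24

-24


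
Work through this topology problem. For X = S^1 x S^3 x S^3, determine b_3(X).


Each S^d has Poincare polynomial 1 + t^d.
The product S^1 x S^3 x S^3 has Poincare polynomial prod(1+t^d_i).
Expanding: b_0=1, b_1=1, b_3=2, b_4=2, b_6=1, b_7=1.
b_3 = 2

2


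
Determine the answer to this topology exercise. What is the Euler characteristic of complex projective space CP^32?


CP^32 has one cell in each even dimension 0, 2, ..., 2*32 (32+1 cells total).
All cells are even-dimensional, so chi = number of cells.
chi = 32 + 1 = 33

33


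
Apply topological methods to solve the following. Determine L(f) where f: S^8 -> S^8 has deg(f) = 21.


On S^8: L(f) = tr(f_0*) + (-1)^8 tr(f_8*) = 1 + (-1)^8 * deg(f).
L(f) = 1 + (-1)^8 * 21 = 1 + 21 = 22

22


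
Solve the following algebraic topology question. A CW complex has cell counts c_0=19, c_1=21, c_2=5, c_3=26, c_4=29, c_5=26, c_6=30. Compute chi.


chi = sum_k (-1)^k c_k.
= (-1)^0*19 + (-1)^1*21 + (-1)^2*5 + (-1)^3*26 + (-1)^4*29 + (-1)^5*26 + (-1)^6*30
= (19) + (-21) + (5) + (-26) + (29) + (-26) + (30)
= 10

10


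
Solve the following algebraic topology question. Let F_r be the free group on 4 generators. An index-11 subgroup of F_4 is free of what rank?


Nielsen-Schreier: an index-n subgroup of F_r is free of rank 1 + n(r-1).
Equivalently: chi(cover) = n*chi(base); chi(vee_r S^1) = 1 - 4 = -3.
chi(E) = 11*(-3) = -33; rank = 1 - chi(E) = 1 - (-33) = 34.
rank = 1 + 11*(4-1) = 1 + 33 = 34

34


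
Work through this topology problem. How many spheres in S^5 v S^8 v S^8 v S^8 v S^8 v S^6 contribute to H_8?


For a wedge of spheres, H_k (k>0) is free on one generator per sphere of dimension k.
Spheres of dimension 8: count = 4.
b_8 = 4

4


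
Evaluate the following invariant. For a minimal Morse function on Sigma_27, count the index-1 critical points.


A perfect Morse function has m_k = b_k.
For Sigma_27: b_0=1, b_1=2g=54, b_2=1.
Saddles m_1 = 2g = 54

54


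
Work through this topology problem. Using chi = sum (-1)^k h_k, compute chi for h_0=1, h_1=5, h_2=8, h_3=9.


Handles of index k contribute (-1)^k to chi (same as CW cells).
chi = (1) + (-5) + (8) + (-9) = -5

-5


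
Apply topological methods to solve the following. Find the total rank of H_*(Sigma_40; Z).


For Sigma_40: b_0 = 1, b_1 = 2g = 80, b_2 = 1.
Total = 1 + 80 + 1 = 82

82


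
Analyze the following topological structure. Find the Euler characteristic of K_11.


K_11: V = 11, E = C(11,2) = 55.
chi = V - E = 11 - 55 = -44

-44


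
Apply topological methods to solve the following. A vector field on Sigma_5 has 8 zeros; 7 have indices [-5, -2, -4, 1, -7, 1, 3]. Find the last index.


Poincare-Hopf: sum of indices = chi(M).
chi(Sigma_5) = 2 - 2*5 = -8.
Sum of known indices = -13.
x = chi - (sum known) = -8 - (-13) = 5

5


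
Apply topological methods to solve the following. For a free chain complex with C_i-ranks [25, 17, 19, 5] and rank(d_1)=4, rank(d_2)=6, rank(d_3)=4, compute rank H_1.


rank H_k = rank(ker d_k) - rank(im d_{k+1}).
rank(ker d_1) = rank(C_1) - rank(d_1) = 17 - 4 = 13.
rank(im d_{1+1}) = 6.
rank H_1 = 13 - 6 = 7

7


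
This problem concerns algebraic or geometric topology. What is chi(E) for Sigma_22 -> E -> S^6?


chi(S^6) = 2 (n even), chi(Sigma_22) = 2 - 2*22 = -42.
chi(E) = 2 * (-42) = -84

-84


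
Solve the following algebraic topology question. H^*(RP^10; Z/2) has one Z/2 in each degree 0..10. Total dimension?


H^k(RP^10; Z/2) = Z/2 for each 0 <= k <= 10.
Total dimension = 10 + 1 = 11

11


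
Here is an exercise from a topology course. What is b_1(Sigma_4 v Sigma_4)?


For a wedge: H_1(A v B) = H_1(A) + H_1(B).
b_1(Sigma_4) = 8, b_1(Sigma_4) = 8.
b_1 = 8 + 8 = 16

16


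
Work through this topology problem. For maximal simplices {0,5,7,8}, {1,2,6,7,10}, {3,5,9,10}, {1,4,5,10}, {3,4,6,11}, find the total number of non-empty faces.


Each maximal simplex on m vertices has 2^m - 1 nonempty faces.
Take the union (dedupe shared faces).
Total distinct faces = 80

80


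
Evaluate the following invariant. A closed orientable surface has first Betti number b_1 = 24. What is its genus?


For a closed orientable surface: b_1 = 2g.
24 = 2g
g = 24 / 2 = 12

12


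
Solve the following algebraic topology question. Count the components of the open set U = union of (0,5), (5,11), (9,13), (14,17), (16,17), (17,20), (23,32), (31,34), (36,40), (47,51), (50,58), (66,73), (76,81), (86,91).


Sort and merge overlapping open intervals.
Merged: (0,5), (5,13), (14,17), (17,20), (23,34), (36,40), (47,58), (66,73), (76,81), (86,91).
Number of components = 10

10


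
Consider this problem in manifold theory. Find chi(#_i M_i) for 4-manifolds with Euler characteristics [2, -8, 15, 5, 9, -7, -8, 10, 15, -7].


For n-manifolds: chi(A#B) = chi(A) + chi(B) - chi(S^4).
chi(S^4) = 1 + (-1)^4 = 2.
chi(#) = (sum chi_i) - (10-1)*chi(S^4) = 26 - 9*2 = 8

8


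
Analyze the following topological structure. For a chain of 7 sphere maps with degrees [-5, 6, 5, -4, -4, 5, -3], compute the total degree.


Degree is multiplicative: deg(composition) = product of degrees.
= (-5) * (6) * (5) * (-4) * (-4) * (5) * (-3) = 36000

36000


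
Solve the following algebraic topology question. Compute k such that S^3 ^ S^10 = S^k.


S^m ^ S^n = S^{m+n}.
k = 3 + 10 = 13

13


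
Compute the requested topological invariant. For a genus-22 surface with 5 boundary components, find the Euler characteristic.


For a compact orientable surface with genus g and b boundary components: chi = 2 - 2g - b.
chi = 2 - 2*22 - 5 = 2 - 44 - 5 = -47

-47


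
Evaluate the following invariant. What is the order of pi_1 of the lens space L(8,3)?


pi_1(L(p,q)) = Z/pZ for any q coprime to p.
|pi_1(L(8,3))| = 8

8


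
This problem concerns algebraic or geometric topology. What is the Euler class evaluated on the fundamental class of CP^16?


For any closed oriented manifold, <e(TM),[M]> = chi(M).
chi(CP^16) = 16+1 = 17

17


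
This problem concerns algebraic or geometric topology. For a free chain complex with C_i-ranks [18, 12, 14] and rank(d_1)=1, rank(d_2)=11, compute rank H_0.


rank H_k = rank(ker d_k) - rank(im d_{k+1}).
rank(ker d_0) = rank(C_0) - rank(d_0) = 18 - 0 = 18.
rank(im d_{0+1}) = 1.
rank H_0 = 18 - 1 = 17

17


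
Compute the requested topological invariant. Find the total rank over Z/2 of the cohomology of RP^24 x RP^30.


dim H^*(RP^n; Z/2) = n+1 (one Z/2 in each degree 0..n).
Total Betti number is multiplicative.
Total = (24+1) * (30+1) = 25 * 31 = 775

775


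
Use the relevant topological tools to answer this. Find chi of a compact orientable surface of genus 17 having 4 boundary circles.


For a compact orientable surface with genus g and b boundary components: chi = 2 - 2g - b.
chi = 2 - 2*17 - 4 = 2 - 34 - 4 = -36

-36


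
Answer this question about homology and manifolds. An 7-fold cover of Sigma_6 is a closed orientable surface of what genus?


For an n-sheeted cover: chi(E) = n * chi(B).
chi(Sigma_6) = 2 - 2*6 = -10.
chi(E) = 7 * (-10) = -70.
genus(E) = (2 - chi(E))/2 = (2 - (-70))/2 = 72/2 = 36

36


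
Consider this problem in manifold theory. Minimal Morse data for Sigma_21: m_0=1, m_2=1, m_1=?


A perfect Morse function has m_k = b_k.
For Sigma_21: b_0=1, b_1=2g=42, b_2=1.
Saddles m_1 = 2g = 42

42


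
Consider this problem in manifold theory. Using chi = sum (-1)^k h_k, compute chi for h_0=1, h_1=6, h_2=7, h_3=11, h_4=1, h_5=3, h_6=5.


Handles of index k contribute (-1)^k to chi (same as CW cells).
chi = (1) + (-6) + (7) + (-11) + (1) + (-3) + (5) = -6

-6


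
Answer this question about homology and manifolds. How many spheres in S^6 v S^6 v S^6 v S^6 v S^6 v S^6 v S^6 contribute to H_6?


For a wedge of spheres, H_k (k>0) is free on one generator per sphere of dimension k.
Spheres of dimension 6: count = 7.
b_6 = 7

7


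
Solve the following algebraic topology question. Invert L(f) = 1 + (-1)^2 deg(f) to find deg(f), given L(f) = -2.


L(f) = 1 + (-1)^2 deg(f) on S^2.
-2 = 1 + (-1)^2 * deg(f)
(-1)^2 * deg(f) = -3
deg(f) = -3

-3


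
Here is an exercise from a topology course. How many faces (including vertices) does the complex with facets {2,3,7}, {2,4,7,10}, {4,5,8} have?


Each maximal simplex on m vertices has 2^m - 1 nonempty faces.
Take the union (dedupe shared faces).
Total distinct faces = 25

25


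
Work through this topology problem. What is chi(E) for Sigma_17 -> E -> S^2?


chi(S^2) = 2 (n even), chi(Sigma_17) = 2 - 2*17 = -32.
chi(E) = 2 * (-32) = -64

-64


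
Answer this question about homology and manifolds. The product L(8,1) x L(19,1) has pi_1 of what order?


pi_1(X x Y) = pi_1(X) x pi_1(Y).
pi_1(L(8,1)) = Z/8, pi_1(L(19,1)) = Z/19.
|Z/8 x Z/19| = 8 * 19 = 152

152


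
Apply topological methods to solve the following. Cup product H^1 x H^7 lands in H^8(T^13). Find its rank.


Cup product: H^p x H^q -> H^{p+q}; here p+q = 1+7 = 8.
rank H^k(T^n) = C(n,k).
C(13,8) = 1287

1287


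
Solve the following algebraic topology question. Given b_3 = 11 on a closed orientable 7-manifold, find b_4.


Poincare duality for closed orientable n-manifolds: b_k = b_{n-k}.
Here n = 7, so b_4 = b_3 = 11

11


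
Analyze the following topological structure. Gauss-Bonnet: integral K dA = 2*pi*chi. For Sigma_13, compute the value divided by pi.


Gauss-Bonnet: integral K dA = 2*pi*chi(M).
chi(Sigma_13) = 2 - 2*13 = -24.
(integral K dA)/pi = 2*chi = 2*(-24) = -48

-48


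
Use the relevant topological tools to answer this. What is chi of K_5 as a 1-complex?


K_5: V = 5, E = C(5,2) = 10.
chi = V - E = 5 - 10 = -5

-5


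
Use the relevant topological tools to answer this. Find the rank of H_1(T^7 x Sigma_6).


pi_1(A x B) = pi_1(A) x pi_1(B); rank of abelianization = b_1.
b_1(T^7) = 7, b_1(Sigma_6) = 2*6 = 12.
b_1(product) = 7 + 12 = 19

19


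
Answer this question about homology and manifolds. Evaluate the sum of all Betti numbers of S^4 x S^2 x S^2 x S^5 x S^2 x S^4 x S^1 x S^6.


Total Betti number is multiplicative under products.
Each S^d (d>=1) has total Betti number 2.
There are 8 sphere factors.
Total = 2^8 = 256

256


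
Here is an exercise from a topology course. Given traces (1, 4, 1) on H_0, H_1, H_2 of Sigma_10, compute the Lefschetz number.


L(f) = tr(f_0*) - tr(f_1*) + tr(f_2*).
= 1 - (4) + (1)
= -2

-2


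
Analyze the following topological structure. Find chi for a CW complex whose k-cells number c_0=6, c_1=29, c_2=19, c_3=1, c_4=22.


chi = sum_k (-1)^k c_k.
= (-1)^0*6 + (-1)^1*29 + (-1)^2*19 + (-1)^3*1 + (-1)^4*22
= (6) + (-29) + (19) + (-1) + (22)
= 17

17


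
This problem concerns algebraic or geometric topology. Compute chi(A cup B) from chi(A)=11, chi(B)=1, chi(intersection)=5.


chi(A cup B) = chi(A) + chi(B) - chi(A cap B)
= 11 + (1) - (5)
= 7

7


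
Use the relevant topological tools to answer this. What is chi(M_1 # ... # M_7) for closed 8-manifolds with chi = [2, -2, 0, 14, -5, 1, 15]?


For n-manifolds: chi(A#B) = chi(A) + chi(B) - chi(S^8).
chi(S^8) = 1 + (-1)^8 = 2.
chi(#) = (sum chi_i) - (7-1)*chi(S^8) = 25 - 6*2 = 13

13


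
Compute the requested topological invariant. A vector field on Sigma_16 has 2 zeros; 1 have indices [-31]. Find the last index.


Poincare-Hopf: sum of indices = chi(M).
chi(Sigma_16) = 2 - 2*16 = -30.
Sum of known indices = -31.
x = chi - (sum known) = -30 - (-31) = 1

1


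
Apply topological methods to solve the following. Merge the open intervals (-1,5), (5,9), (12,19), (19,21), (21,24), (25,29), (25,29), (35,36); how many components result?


Sort and merge overlapping open intervals.
Merged: (-1,5), (5,9), (12,19), (19,21), (21,24), (25,29), (35,36).
Number of components = 7

7


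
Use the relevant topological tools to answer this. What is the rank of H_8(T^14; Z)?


By the Kunneth formula, b_k(T^n) = C(n,k).
b_8(T^14) = C(14,8).
C(14,8) = 14!/(8!*6!) = 3003

3003


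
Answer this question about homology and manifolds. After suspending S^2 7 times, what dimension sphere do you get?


Each suspension raises dimension by 1: Sigma S^n = S^{n+1}.
Sigma^7 S^2 = S^{2+7} = S^9

9


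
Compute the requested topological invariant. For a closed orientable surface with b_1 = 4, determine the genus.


For a closed orientable surface: b_1 = 2g.
4 = 2g
g = 4 / 2 = 2

2


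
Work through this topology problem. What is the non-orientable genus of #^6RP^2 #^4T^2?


Since a >= 1, the sum is non-orientable; each T^2 can be replaced by RP^2 # RP^2 (since T^2#RP^2 = 3RP^2).
Total crosscaps k = 6 + 2*4 = 14.
Check via chi: chi = 6*1 + 4*0 - (6+4-1)*2 = -12 = 2 - k = -12. Consistent.

14


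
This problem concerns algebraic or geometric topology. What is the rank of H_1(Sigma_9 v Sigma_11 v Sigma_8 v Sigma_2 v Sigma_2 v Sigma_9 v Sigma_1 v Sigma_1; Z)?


For a wedge X v Y: reduced H_k(X v Y) = H_k(X) + H_k(Y).
Each Sigma_g contributes b_1 = 2g.
b_1 = 18 + 22 + 16 + 4 + 4 + 18 + 2 + 2 = 86

86


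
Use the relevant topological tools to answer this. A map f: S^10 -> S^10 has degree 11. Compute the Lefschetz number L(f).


On S^10: L(f) = tr(f_0*) + (-1)^10 tr(f_10*) = 1 + (-1)^10 * deg(f).
L(f) = 1 + (-1)^10 * 11 = 1 + 11 = 12

12


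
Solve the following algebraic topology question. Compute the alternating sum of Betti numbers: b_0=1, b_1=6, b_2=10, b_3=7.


chi = sum_k (-1)^k b_k.
= (1) + (-6) + (10) + (-7)
= -2

-2


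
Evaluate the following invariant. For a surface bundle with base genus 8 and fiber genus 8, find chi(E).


For a fiber bundle F -> E -> B (with CW structure): chi(E) = chi(B) * chi(F).
chi(Sigma_8) = -14, chi(Sigma_8) = -14.
chi(E) = (-14) * (-14) = 196

196


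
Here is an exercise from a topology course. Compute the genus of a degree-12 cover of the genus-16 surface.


For an n-sheeted cover: chi(E) = n * chi(B).
chi(Sigma_16) = 2 - 2*16 = -30.
chi(E) = 12 * (-30) = -360.
genus(E) = (2 - chi(E))/2 = (2 - (-360))/2 = 362/2 = 181

181


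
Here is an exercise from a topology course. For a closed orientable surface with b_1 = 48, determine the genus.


For a closed orientable surface: b_1 = 2g.
48 = 2g
g = 48 / 2 = 24

24


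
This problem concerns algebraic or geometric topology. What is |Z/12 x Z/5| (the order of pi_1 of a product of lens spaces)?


pi_1(X x Y) = pi_1(X) x pi_1(Y).
pi_1(L(12,1)) = Z/12, pi_1(L(5,1)) = Z/5.
|Z/12 x Z/5| = 12 * 5 = 60

60


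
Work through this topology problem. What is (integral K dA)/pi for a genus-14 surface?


Gauss-Bonnet: integral K dA = 2*pi*chi(M).
chi(Sigma_14) = 2 - 2*14 = -26.
(integral K dA)/pi = 2*chi = 2*(-26) = -52

-52


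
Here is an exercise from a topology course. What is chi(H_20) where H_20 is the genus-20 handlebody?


A genus-g handlebody deformation retracts to a wedge of g circles.
chi(vee_g S^1) = 1 - g.
chi(H_20) = 1 - 20 = -19

-19


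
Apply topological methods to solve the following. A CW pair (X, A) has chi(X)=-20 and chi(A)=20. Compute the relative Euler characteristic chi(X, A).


Relative Euler characteristic: chi(X, A) = chi(X) - chi(A).
= -20 - (20) = -40

-40


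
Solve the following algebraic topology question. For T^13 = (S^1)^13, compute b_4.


By the Kunneth formula, b_k(T^n) = C(n,k).
b_4(T^13) = C(13,4).
C(13,4) = 13!/(4!*9!) = 715

715


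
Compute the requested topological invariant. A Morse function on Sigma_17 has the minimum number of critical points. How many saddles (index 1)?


A perfect Morse function has m_k = b_k.
For Sigma_17: b_0=1, b_1=2g=34, b_2=1.
Saddles m_1 = 2g = 34

34


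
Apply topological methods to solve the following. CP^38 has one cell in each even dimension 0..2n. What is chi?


CP^38 has one cell in each even dimension 0, 2, ..., 2*38 (38+1 cells total).
All cells are even-dimensional, so chi = number of cells.
chi = 38 + 1 = 39

39


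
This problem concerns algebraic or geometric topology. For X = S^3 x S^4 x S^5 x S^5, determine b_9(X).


Each S^d has Poincare polynomial 1 + t^d.
The product S^3 x S^4 x S^5 x S^5 has Poincare polynomial prod(1+t^d_i).
Expanding: b_0=1, b_3=1, b_4=1, b_5=2, b_7=1, b_8=2, b_9=2, b_10=1, b_12=2, b_13=1, b_14=1, b_17=1.
b_9 = 2

2


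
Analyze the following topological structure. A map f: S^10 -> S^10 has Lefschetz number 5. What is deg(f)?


L(f) = 1 + (-1)^10 deg(f) on S^10.
5 = 1 + (-1)^10 * deg(f)
(-1)^10 * deg(f) = 4
deg(f) = 4

4


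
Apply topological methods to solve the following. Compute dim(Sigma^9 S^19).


Each suspension raises dimension by 1: Sigma S^n = S^{n+1}.
Sigma^9 S^19 = S^{19+9} = S^28

28


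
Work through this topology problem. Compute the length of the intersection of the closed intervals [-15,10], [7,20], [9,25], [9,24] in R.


Intersection = [max(a_i), min(b_i)] = [9, 10].
Length = 10 - 9 = 1

1


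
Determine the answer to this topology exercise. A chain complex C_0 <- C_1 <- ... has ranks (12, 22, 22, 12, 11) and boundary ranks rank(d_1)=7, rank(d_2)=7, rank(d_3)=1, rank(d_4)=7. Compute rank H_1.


rank H_k = rank(ker d_k) - rank(im d_{k+1}).
rank(ker d_1) = rank(C_1) - rank(d_1) = 22 - 7 = 15.
rank(im d_{1+1}) = 7.
rank H_1 = 15 - 7 = 8

8


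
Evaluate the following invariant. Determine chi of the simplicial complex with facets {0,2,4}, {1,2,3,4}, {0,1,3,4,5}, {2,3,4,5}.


Enumerate all faces; f-vector: f_0=6, f_1=15, f_2=16, f_3=7, f_4=1.
chi = sum (-1)^k f_k = 1

1


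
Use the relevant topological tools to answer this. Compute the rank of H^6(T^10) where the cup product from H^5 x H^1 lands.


Cup product: H^p x H^q -> H^{p+q}; here p+q = 5+1 = 6.
rank H^k(T^n) = C(n,k).
C(10,6) = 210

210


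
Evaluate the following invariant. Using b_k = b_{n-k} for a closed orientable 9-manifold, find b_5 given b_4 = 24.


Poincare duality for closed orientable n-manifolds: b_k = b_{n-k}.
Here n = 9, so b_5 = b_4 = 24

24


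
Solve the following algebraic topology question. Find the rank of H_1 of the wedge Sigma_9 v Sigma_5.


For a wedge: H_1(A v B) = H_1(A) + H_1(B).
b_1(Sigma_9) = 18, b_1(Sigma_5) = 10.
b_1 = 18 + 10 = 28

28


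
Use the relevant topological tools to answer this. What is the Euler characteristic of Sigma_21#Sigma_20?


chi(Sigma_21) = 2 - 2*21 = -40
chi(Sigma_20) = 2 - 2*20 = -38
For surfaces: chi(A#B) = chi(A) + chi(B) - 2.
chi = -40 + -38 - 2 = -80

-80


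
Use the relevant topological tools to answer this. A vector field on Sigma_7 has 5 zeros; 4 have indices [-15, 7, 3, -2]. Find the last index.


Poincare-Hopf: sum of indices = chi(M).
chi(Sigma_7) = 2 - 2*7 = -12.
Sum of known indices = -7.
x = chi - (sum known) = -12 - (-7) = -5

-5


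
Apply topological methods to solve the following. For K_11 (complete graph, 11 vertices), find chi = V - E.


K_11: V = 11, E = C(11,2) = 55.
chi = V - E = 11 - 55 = -44

-44


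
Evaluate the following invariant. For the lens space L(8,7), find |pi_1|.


pi_1(L(p,q)) = Z/pZ for any q coprime to p.
|pi_1(L(8,7))| = 8

8


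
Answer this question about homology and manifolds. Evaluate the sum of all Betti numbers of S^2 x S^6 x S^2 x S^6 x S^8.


Total Betti number is multiplicative under products.
Each S^d (d>=1) has total Betti number 2.
There are 5 sphere factors.
Total = 2^5 = 32

32


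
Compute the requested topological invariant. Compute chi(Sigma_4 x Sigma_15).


chi(Sigma_4) = 2 - 2*4 = -6
chi(Sigma_15) = 2 - 2*15 = -28
chi(product) = (-6) * (-28) = 168

168


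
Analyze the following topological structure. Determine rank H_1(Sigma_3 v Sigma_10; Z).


For a wedge: H_1(A v B) = H_1(A) + H_1(B).
b_1(Sigma_3) = 6, b_1(Sigma_10) = 20.
b_1 = 6 + 20 = 26

26


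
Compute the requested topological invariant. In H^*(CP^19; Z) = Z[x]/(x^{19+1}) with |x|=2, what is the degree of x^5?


|x| = 2 in H^*(CP^n).
|x^5| = 5 * |x| = 5 * 2 = 10

10


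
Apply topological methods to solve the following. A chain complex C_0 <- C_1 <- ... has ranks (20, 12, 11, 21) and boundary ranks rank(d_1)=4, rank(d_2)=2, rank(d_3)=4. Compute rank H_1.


rank H_k = rank(ker d_k) - rank(im d_{k+1}).
rank(ker d_1) = rank(C_1) - rank(d_1) = 12 - 4 = 8.
rank(im d_{1+1}) = 2.
rank H_1 = 8 - 2 = 6

6


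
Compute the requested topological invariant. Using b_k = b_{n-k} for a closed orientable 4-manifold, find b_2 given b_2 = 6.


Poincare duality for closed orientable n-manifolds: b_k = b_{n-k}.
Here n = 4, so b_2 = b_2 = 6

6


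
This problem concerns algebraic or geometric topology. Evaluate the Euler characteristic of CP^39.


CP^39 has one cell in each even dimension 0, 2, ..., 2*39 (39+1 cells total).
All cells are even-dimensional, so chi = number of cells.
chi = 39 + 1 = 40

40


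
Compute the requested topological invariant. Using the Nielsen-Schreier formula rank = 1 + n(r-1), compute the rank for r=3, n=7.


Nielsen-Schreier: an index-n subgroup of F_r is free of rank 1 + n(r-1).
Equivalently: chi(cover) = n*chi(base); chi(vee_r S^1) = 1 - 3 = -2.
chi(E) = 7*(-2) = -14; rank = 1 - chi(E) = 1 - (-14) = 15.
rank = 1 + 7*(3-1) = 1 + 14 = 15

15


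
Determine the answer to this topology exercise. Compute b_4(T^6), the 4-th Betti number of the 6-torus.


By the Kunneth formula, b_k(T^n) = C(n,k).
b_4(T^6) = C(6,4).
C(6,4) = 6!/(4!*2!) = 15

15


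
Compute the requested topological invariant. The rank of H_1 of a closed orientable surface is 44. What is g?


For a closed orientable surface: b_1 = 2g.
44 = 2g
g = 44 / 2 = 22

22


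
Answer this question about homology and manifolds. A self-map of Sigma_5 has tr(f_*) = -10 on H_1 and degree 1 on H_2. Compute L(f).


L(f) = tr(f_0*) - tr(f_1*) + tr(f_2*).
= 1 - (-10) + (1)
= 12

12


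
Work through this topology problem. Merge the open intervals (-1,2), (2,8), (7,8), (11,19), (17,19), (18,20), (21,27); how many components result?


Sort and merge overlapping open intervals.
Merged: (-1,2), (2,8), (11,20), (21,27).
Number of components = 4

4


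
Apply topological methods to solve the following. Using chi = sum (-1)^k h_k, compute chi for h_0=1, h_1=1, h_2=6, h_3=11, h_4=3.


Handles of index k contribute (-1)^k to chi (same as CW cells).
chi = (1) + (-1) + (6) + (-11) + (3) = -2

-2


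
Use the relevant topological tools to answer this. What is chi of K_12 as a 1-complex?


K_12: V = 12, E = C(12,2) = 66.
chi = V - E = 12 - 66 = -54

-54


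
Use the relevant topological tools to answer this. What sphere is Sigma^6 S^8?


Each suspension raises dimension by 1: Sigma S^n = S^{n+1}.
Sigma^6 S^8 = S^{8+6} = S^14

14


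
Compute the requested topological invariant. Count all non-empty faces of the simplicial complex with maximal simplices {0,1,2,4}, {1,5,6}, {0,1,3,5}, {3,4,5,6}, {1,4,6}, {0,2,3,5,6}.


Each maximal simplex on m vertices has 2^m - 1 nonempty faces.
Take the union (dedupe shared faces).
Total distinct faces = 59

59


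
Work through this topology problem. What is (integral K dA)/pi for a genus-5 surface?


Gauss-Bonnet: integral K dA = 2*pi*chi(M).
chi(Sigma_5) = 2 - 2*5 = -8.
(integral K dA)/pi = 2*chi = 2*(-8) = -16

-16


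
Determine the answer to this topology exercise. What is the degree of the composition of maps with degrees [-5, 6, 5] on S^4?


Degree is multiplicative: deg(composition) = product of degrees.
= (-5) * (6) * (5) = -150

-150


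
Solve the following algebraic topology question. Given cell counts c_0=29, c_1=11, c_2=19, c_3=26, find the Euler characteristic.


chi = sum_k (-1)^k c_k.
= (-1)^0*29 + (-1)^1*11 + (-1)^2*19 + (-1)^3*26
= (29) + (-11) + (19) + (-26)
= 11

11


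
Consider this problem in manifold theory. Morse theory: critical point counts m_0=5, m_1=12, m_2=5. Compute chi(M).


Morse theory: chi(M) = sum_k (-1)^k m_k where m_k = #(index-k critical points).
= (5) + (-12) + (5) = -2

-2


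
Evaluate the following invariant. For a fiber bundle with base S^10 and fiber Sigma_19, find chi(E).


chi(S^10) = 2 (n even), chi(Sigma_19) = 2 - 2*19 = -36.
chi(E) = 2 * (-36) = -72

-72


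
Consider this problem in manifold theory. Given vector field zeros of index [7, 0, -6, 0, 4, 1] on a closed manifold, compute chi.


Poincare-Hopf: chi(M) = sum of indices of zeros.
chi = (7) + (0) + (-6) + (0) + (4) + (1) = 6

6


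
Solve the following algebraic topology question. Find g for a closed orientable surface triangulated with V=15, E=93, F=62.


chi = V - E + F = 15 - 93 + 62 = -16
For orientable closed surface: chi = 2 - 2g, so g = (2 - chi)/2.
g = (2 - (-16)) / 2 = 18 / 2 = 9

9


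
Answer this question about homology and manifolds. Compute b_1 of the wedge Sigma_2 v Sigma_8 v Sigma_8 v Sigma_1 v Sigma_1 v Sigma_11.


For a wedge X v Y: reduced H_k(X v Y) = H_k(X) + H_k(Y).
Each Sigma_g contributes b_1 = 2g.
b_1 = 4 + 16 + 16 + 2 + 2 + 22 = 62

62


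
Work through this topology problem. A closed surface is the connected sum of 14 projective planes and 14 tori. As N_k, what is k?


Since a >= 1, the sum is non-orientable; each T^2 can be replaced by RP^2 # RP^2 (since T^2#RP^2 = 3RP^2).
Total crosscaps k = 14 + 2*14 = 42.
Check via chi: chi = 14*1 + 14*0 - (14+14-1)*2 = -40 = 2 - k = -40. Consistent.

42


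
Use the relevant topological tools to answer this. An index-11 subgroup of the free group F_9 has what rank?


Nielsen-Schreier: an index-n subgroup of F_r is free of rank 1 + n(r-1).
Equivalently: chi(cover) = n*chi(base); chi(vee_r S^1) = 1 - 9 = -8.
chi(E) = 11*(-8) = -88; rank = 1 - chi(E) = 1 - (-88) = 89.
rank = 1 + 11*(9-1) = 1 + 88 = 89

89


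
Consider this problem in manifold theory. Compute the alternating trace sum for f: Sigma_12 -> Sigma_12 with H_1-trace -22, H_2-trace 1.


L(f) = tr(f_0*) - tr(f_1*) + tr(f_2*).
= 1 - (-22) + (1)
= 24

24


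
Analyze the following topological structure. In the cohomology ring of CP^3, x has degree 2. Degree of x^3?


|x| = 2 in H^*(CP^n).
|x^3| = 3 * |x| = 3 * 2 = 6

6


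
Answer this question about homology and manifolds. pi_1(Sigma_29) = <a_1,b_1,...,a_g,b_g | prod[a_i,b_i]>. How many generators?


Standard presentation: pi_1(Sigma_g) = <a_1,b_1,...,a_g,b_g | [a_1,b_1]...[a_g,b_g] = 1>.
Number of generators = 2g = 2*29 = 58

58


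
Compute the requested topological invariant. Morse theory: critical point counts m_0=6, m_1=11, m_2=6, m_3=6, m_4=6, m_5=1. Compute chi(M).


Morse theory: chi(M) = sum_k (-1)^k m_k where m_k = #(index-k critical points).
= (6) + (-11) + (6) + (-6) + (6) + (-1) = 0

0


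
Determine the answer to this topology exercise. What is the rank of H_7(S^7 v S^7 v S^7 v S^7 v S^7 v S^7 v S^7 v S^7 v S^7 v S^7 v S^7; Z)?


For a wedge of spheres, H_k (k>0) is free on one generator per sphere of dimension k.
Spheres of dimension 7: count = 11.
b_7 = 11

11


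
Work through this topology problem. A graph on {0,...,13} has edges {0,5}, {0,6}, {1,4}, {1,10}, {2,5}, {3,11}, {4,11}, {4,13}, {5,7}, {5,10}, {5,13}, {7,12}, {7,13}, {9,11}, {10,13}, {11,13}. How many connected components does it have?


Run DFS/union-find over 14 vertices.
V = 14, E = 16.
Number of components = 2

2


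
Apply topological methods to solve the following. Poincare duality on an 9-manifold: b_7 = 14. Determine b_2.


Poincare duality for closed orientable n-manifolds: b_k = b_{n-k}.
Here n = 9, so b_2 = b_7 = 14

14


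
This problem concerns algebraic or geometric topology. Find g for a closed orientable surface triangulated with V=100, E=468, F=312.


chi = V - E + F = 100 - 468 + 312 = -56
For orientable closed surface: chi = 2 - 2g, so g = (2 - chi)/2.
g = (2 - (-56)) / 2 = 58 / 2 = 29

29


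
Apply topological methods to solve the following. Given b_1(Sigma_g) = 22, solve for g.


For a closed orientable surface: b_1 = 2g.
22 = 2g
g = 22 / 2 = 11

11


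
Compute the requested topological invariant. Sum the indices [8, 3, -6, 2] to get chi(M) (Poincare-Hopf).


Poincare-Hopf: chi(M) = sum of indices of zeros.
chi = (8) + (3) + (-6) + (2) = 7

7


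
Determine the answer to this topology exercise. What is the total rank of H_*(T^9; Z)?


b_k(T^9) = C(9,k), so the sum over k is sum_k C(9,k) = 2^9.
Total = 2^9 = 512

512


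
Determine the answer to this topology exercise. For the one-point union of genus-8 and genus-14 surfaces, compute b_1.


For a wedge: H_1(A v B) = H_1(A) + H_1(B).
b_1(Sigma_8) = 16, b_1(Sigma_14) = 28.
b_1 = 16 + 28 = 44

44


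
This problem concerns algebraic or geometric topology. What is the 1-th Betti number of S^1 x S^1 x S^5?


Each S^d has Poincare polynomial 1 + t^d.
The product S^1 x S^1 x S^5 has Poincare polynomial prod(1+t^d_i).
Expanding: b_0=1, b_1=2, b_2=1, b_5=1, b_6=2, b_7=1.
b_1 = 2

2


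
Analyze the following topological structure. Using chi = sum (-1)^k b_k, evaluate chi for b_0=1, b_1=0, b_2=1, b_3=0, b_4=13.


chi = sum_k (-1)^k b_k.
= (1) + (0) + (1) + (0) + (13)
= 15

15


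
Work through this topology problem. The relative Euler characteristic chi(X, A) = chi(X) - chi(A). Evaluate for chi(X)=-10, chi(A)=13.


Relative Euler characteristic: chi(X, A) = chi(X) - chi(A).
= -10 - (13) = -23

-23


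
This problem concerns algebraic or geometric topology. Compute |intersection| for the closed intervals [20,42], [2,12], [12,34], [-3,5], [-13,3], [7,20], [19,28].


Intersection = [max(a_i), min(b_i)] = [20, 3].
Since 20 > 3, the intersection is empty.
Length = 0

0


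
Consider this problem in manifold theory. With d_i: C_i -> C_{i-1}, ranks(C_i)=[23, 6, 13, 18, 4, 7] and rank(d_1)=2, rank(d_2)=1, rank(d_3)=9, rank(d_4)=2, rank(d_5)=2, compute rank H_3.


rank H_k = rank(ker d_k) - rank(im d_{k+1}).
rank(ker d_3) = rank(C_3) - rank(d_3) = 18 - 9 = 9.
rank(im d_{3+1}) = 2.
rank H_3 = 9 - 2 = 7

7


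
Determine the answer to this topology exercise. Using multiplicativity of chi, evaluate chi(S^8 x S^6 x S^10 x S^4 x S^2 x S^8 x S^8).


chi is multiplicative: chi(X x Y) = chi(X) chi(Y).
Each even-dim sphere has chi = 2. There are 7 factors.
chi = 2^7 = 128

128


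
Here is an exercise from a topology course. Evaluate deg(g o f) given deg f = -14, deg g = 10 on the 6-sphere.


Degree is multiplicative under composition: deg(g o f) = deg(g) * deg(f).
= 10 * -14 = -140

-140


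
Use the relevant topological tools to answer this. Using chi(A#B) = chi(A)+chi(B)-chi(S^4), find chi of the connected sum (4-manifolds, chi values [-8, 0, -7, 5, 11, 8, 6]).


For n-manifolds: chi(A#B) = chi(A) + chi(B) - chi(S^4).
chi(S^4) = 1 + (-1)^4 = 2.
chi(#) = (sum chi_i) - (7-1)*chi(S^4) = 15 - 6*2 = 3

3


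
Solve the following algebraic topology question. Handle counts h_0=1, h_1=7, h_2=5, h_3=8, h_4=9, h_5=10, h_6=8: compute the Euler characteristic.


Handles of index k contribute (-1)^k to chi (same as CW cells).
chi = (1) + (-7) + (5) + (-8) + (9) + (-10) + (8) = -2

-2


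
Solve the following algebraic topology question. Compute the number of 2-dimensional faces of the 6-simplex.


Delta^6 has 6+1 vertices. A 2-face is a choice of 2+1 vertices.
f_2 = C(6+1, 2+1) = C(7,3) = 35

35


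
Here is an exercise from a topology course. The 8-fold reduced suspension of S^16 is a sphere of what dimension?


Each suspension raises dimension by 1: Sigma S^n = S^{n+1}.
Sigma^8 S^16 = S^{16+8} = S^24

24


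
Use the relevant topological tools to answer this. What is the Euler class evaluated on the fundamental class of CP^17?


For any closed oriented manifold, <e(TM),[M]> = chi(M).
chi(CP^17) = 17+1 = 18

18


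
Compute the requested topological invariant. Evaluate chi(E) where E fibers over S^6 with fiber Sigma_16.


chi(S^6) = 2 (n even), chi(Sigma_16) = 2 - 2*16 = -30.
chi(E) = 2 * (-30) = -60

-60


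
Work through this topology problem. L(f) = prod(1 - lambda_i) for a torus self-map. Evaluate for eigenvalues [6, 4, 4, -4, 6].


For a torus self-map: L(f) = det(I - A) where A acts on H_1.
L(f) = (1-6) * (1-4) * (1-4) * (1--4) * (1-6) = -5 * -3 * -3 * 5 * -5 = 1125

1125
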